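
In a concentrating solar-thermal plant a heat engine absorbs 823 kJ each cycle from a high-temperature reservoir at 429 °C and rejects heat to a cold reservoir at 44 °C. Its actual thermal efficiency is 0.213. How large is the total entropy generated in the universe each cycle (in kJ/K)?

T_H = 429 °C → 429 + 273.15 = 702.15 K.
T_C = 44 °C → 44 + 273.15 = 317.15 K.
W = η·Q_H = 0.213 × 823 = 175.3 kJ, so Q_C = Q_H − W = 647.7 kJ.
Reservoir entropy changes: ΔS_H = −Q_H/T_H = −823/702.15 = -1.172 kJ/K and ΔS_C = +Q_C/T_C = 647.7/317.15 = 2.042 kJ/K.
ΔS_univ = −Q_H/T_H + Q_C/T_C = 0.870 kJ/K (> 0, since η = 0.213 < η_Carnot = 0.548).

ΔS_univ ≈ 0.870 kJ/K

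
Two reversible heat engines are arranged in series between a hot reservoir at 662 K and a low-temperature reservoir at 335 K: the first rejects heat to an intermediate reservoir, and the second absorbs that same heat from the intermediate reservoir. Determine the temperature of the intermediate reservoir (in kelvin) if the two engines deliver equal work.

For reversible stages Q_m = Q_H·(T_m/T_H). Setting W₁ = Q_H(1 − T_m/T_H) equal to W₂ = Q_m(1 − T_C/T_m) = Q_H·(T_m − T_C)/T_H gives T_H − T_m = T_m − T_C, so T_m = (T_H + T_C)/2 = (662.00 + 335.00)/2 = 498 K.

T_m ≈ 498 K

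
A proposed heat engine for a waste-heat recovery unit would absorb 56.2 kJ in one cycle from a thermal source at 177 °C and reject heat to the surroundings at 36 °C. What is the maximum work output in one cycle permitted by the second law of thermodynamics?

W_max ≈ 17.6 kJ

T_H = 177 °C → 177 + 273.15 = 450.15 K.
T_C = 36 °C → 36 + 273.15 = 309.15 K.
No engine can exceed the Carnot limit: η_max = 1 − T_C/T_H = 1 − 309.15/450.15 = 0.3132.
W_max = η_max · Q_H = 0.3132 × 56.2 = 17.6 kJ.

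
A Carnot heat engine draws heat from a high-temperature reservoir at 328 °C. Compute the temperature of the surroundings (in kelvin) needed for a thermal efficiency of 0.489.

T_C ≈ 307 K

T_H = 328 °C → 328 + 273.15 = 601.15 K.
From η = 1 − T_C/T_H, T_C = T_H·(1 − η) = 601.15 × (1 − 0.489) = 307 K.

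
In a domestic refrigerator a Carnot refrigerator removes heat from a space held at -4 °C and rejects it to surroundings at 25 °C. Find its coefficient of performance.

T_H = 25 °C → 25 + 273.15 = 298.15 K.
T_C = -4 °C → -4 + 273.15 = 269.15 K.
COP_R = T_C/(T_H − T_C) = 269.15/(298.15 − 269.15) = 9.28.

COP_R ≈ 9.28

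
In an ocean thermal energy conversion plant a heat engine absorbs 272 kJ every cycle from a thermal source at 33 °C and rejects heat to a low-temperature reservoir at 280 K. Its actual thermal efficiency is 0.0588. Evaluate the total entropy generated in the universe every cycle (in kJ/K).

T_H = 33 °C → 33 + 273.15 = 306.15 K.
W = η·Q_H = 0.0588 × 272 = 15.99 kJ, so Q_C = Q_H − W = 256.0 kJ.
The hot reservoir loses entropy Q_H/T_H = 272/306.15 = 0.8885 kJ/K; the cold reservoir gains Q_C/T_C = 256.0/280.00 = 0.9143 kJ/K.
ΔS_univ = −Q_H/T_H + Q_C/T_C = 0.02586 kJ/K (> 0, since η = 0.0588 < η_Carnot = 0.085).

ΔS_univ ≈ 0.02586 kJ/K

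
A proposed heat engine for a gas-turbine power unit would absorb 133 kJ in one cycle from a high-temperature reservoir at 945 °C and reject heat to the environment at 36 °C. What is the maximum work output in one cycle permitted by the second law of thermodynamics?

T_H = 945 °C → 945 + 273.15 = 1218.15 K.
T_C = 36 °C → 36 + 273.15 = 309.15 K.
The second-law ceiling is the Carnot efficiency, η_max = 1 − T_C/T_H = 1 − 309.15/1218.15 = 0.7462.
W_max = η_max · Q_H = 0.7462 × 133 = 99.25 kJ.

W_max ≈ 99.25 kJ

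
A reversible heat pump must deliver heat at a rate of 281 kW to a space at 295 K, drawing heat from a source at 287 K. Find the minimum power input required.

COP_HP = T_H/(T_H − T_C) = 295.00/8.00 = 36.8750.
W = Q_H/COP_HP = 281/36.8750 = 7.62 kW.

Ẇ_in ≈ 7.62 kW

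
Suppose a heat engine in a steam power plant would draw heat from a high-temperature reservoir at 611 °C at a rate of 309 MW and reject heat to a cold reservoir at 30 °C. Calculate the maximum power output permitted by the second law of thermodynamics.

T_H = 611 °C → 611 + 273.15 = 884.15 K.
T_C = 30 °C → 30 + 273.15 = 303.15 K.
No engine can exceed the Carnot limit: η_max = 1 − T_C/T_H = 1 − 303.15/884.15 = 0.6571.
W_max = η_max · Q_H = 0.6571 × 309 = 203 MW.

Ẇ_max ≈ 203 MW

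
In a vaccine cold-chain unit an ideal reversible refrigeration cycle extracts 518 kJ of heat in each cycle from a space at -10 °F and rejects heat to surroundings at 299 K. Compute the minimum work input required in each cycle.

W_in ≈ 102 kJ

T_C = -10 °F → (-10 − 32) × 5/9 = -23.33 °C = 249.82 K.
Carnot COP: COP_R = T_C/(T_H − T_C) = 249.82/49.18 = 5.0793.
W = Q_C/COP_R = 518/5.0793 = 102 kJ.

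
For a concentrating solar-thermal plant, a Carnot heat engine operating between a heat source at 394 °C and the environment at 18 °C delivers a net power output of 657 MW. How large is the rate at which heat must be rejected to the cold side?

Q̇_C ≈ 509 MW

T_H = 394 °C → 394 + 273.15 = 667.15 K.
T_C = 18 °C → 18 + 273.15 = 291.15 K.
Carnot efficiency: η = 1 − T_C/T_H = 1 − 291.15/667.15 = 0.5636.
Since Q_C/Q_H = T_C/T_H and Q_H = W/η, Q_C = W·T_C/(T_H − T_C) = 657 × 291.15/376.00 = 509 MW.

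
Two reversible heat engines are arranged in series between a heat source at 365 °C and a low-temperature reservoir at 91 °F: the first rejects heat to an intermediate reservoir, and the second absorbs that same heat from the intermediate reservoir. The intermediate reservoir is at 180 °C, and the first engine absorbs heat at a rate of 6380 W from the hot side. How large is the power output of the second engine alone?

Ẇ₂ ≈ 1470 W

T_H = 365 °C → 365 + 273.15 = 638.15 K.
T_C = 91 °F → (91 − 32) × 5/9 = 32.78 °C = 305.93 K.
T_m = 180 °C → 180 + 273.15 = 453.15 K.
Heat entering the second stage: Q_m = Q_H·(T_m/T_H) = 6380 × 453.15/638.15 = 4530 W.
Second-stage efficiency η₂ = 1 − T_C/T_m = 1 − 305.93/453.15 = 0.3249, so W₂ = η₂·Q_m = 1470 W.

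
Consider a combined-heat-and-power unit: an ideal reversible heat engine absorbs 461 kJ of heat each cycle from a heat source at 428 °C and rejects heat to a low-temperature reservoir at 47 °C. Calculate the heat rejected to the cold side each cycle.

T_H = 428 °C → 428 + 273.15 = 701.15 K.
T_C = 47 °C → 47 + 273.15 = 320.15 K.
For a reversible engine, η = 1 − T_C/T_H = 1 − 320.15/701.15 = 0.5434.
For a reversible cycle Q_C/Q_H = T_C/T_H, so Q_C = 461 × 320.15/701.15 = 210 kJ.

Q_C ≈ 210 kJ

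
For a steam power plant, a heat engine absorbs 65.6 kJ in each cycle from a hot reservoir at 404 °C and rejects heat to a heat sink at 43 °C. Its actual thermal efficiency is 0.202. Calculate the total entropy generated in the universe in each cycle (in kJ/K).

T_H = 404 °C → 404 + 273.15 = 677.15 K.
T_C = 43 °C → 43 + 273.15 = 316.15 K.
W = η·Q_H = 0.202 × 65.6 = 13.25 kJ, so Q_C = Q_H − W = 52.35 kJ.
Reservoir entropy changes: ΔS_H = −Q_H/T_H = −65.6/677.15 = -0.09688 kJ/K and ΔS_C = +Q_C/T_C = 52.35/316.15 = 0.1656 kJ/K.
ΔS_univ = −Q_H/T_H + Q_C/T_C = 0.0687 kJ/K (> 0, since η = 0.202 < η_Carnot = 0.533).

ΔS_univ ≈ 0.0687 kJ/K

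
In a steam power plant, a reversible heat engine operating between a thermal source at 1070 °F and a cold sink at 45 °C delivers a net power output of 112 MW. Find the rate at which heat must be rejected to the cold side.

Q̇_C ≈ 67.0 MW

T_H = 1070 °F → (1070 − 32) × 5/9 = 576.67 °C = 849.82 K.
T_C = 45 °C → 45 + 273.15 = 318.15 K.
The Carnot efficiency is η = 1 − T_C/T_H = 1 − 318.15/849.82 = 0.6256.
Since Q_C/Q_H = T_C/T_H and Q_H = W/η, Q_C = W·T_C/(T_H − T_C) = 112 × 318.15/531.67 = 67.0 MW.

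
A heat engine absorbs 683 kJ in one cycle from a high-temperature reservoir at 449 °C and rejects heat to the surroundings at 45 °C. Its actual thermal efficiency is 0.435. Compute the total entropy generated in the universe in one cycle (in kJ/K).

ΔS_univ ≈ 0.267 kJ/K

T_H = 449 °C → 449 + 273.15 = 722.15 K.
T_C = 45 °C → 45 + 273.15 = 318.15 K.
W = η·Q_H = 0.435 × 683 = 297.1 kJ, so Q_C = Q_H − W = 385.9 kJ.
Entropy balance on the reservoirs: −Q_H/T_H = -0.9458 kJ/K, +Q_C/T_C = 1.213 kJ/K.
ΔS_univ = −Q_H/T_H + Q_C/T_C = 0.267 kJ/K (> 0, since η = 0.435 < η_Carnot = 0.559).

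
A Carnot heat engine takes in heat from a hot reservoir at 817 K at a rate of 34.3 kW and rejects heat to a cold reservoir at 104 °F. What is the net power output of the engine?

T_C = 104 °F → (104 − 32) × 5/9 = 40.00 °C = 313.15 K.
Since the cycle is reversible, η = 1 − T_C/T_H = 1 − 313.15/817.00 = 0.6167.
W = η·Q_H = 0.6167 × 34.3 = 21.2 kW.

Ẇ ≈ 21.2 kW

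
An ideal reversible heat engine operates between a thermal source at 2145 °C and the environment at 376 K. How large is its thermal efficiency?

T_H = 2145 °C → 2145 + 273.15 = 2418.15 K.
Since the cycle is reversible, η = 1 − T_C/T_H = 1 − 376.00/2418.15 = 0.845.

η ≈ 0.845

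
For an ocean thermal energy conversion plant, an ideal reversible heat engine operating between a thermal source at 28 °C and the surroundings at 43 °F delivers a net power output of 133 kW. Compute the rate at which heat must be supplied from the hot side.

Q̇_H ≈ 1830 kW

T_H = 28 °C → 28 + 273.15 = 301.15 K.
T_C = 43 °F → (43 − 32) × 5/9 = 6.11 °C = 279.26 K.
Carnot efficiency: η = 1 − T_C/T_H = 1 − 279.26/301.15 = 0.0727.
Q_H = W/η = 133/0.0727 = 1830 kW.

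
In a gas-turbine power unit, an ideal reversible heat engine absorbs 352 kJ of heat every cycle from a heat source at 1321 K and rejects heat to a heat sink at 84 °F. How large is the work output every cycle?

T_C = 84 °F → (84 − 32) × 5/9 = 28.89 °C = 302.04 K.
Since the cycle is reversible, η = 1 − T_C/T_H = 1 − 302.04/1321.00 = 0.7714.
W = η·Q_H = 0.7714 × 352 = 271.5 kJ.

W ≈ 271.5 kJ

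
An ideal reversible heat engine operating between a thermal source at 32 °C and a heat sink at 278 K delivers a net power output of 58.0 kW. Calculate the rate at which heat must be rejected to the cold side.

T_H = 32 °C → 32 + 273.15 = 305.15 K.
For a reversible engine, η = 1 − T_C/T_H = 1 − 278.00/305.15 = 0.0890.
Since Q_C/Q_H = T_C/T_H and Q_H = W/η, Q_C = W·T_C/(T_H − T_C) = 58.0 × 278.00/27.15 = 593.9 kW.

Q̇_C ≈ 593.9 kW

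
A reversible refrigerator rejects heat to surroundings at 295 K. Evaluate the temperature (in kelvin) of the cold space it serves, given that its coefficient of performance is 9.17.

COP_R = T_C/(T_H − T_C) ⇒ T_C = T_H·COP_R/(1 + COP_R) = 295.00 × 9.17/(1 + 9.17) = 266 K.

T_C ≈ 266 K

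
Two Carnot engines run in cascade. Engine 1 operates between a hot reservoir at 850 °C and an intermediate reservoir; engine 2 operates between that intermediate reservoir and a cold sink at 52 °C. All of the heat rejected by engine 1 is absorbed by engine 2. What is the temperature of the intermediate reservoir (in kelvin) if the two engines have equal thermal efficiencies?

T_m ≈ 604 K

T_H = 850 °C → 850 + 273.15 = 1123.15 K.
T_C = 52 °C → 52 + 273.15 = 325.15 K.
Equal efficiencies require 1 − T_m/T_H = 1 − T_C/T_m, i.e. T_m/T_H = T_C/T_m, so T_m = √(T_H·T_C) = √(1123.15 × 325.15) = 604 K.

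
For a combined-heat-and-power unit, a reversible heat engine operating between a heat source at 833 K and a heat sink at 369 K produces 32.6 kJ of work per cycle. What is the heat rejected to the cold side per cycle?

Q_C ≈ 25.93 kJ

The Carnot efficiency is η = 1 − T_C/T_H = 1 − 369.00/833.00 = 0.5570.
Since Q_C/Q_H = T_C/T_H and Q_H = W/η, Q_C = W·T_C/(T_H − T_C) = 32.6 × 369.00/464.00 = 25.93 kJ.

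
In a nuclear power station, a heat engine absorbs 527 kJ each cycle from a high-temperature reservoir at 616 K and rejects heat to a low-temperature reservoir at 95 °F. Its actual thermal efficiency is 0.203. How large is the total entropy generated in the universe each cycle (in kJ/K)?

ΔS_univ ≈ 0.508 kJ/K

T_C = 95 °F → (95 − 32) × 5/9 = 35.00 °C = 308.15 K.
W = η·Q_H = 0.203 × 527 = 107.0 kJ, so Q_C = Q_H − W = 420.0 kJ.
The hot reservoir loses entropy Q_H/T_H = 527/616.00 = 0.8555 kJ/K; the cold reservoir gains Q_C/T_C = 420.0/308.15 = 1.363 kJ/K.
ΔS_univ = −Q_H/T_H + Q_C/T_C = 0.508 kJ/K (> 0, since η = 0.203 < η_Carnot = 0.500).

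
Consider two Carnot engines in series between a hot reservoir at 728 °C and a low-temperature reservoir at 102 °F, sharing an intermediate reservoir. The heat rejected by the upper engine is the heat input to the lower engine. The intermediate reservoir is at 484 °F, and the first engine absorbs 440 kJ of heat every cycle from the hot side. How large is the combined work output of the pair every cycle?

W_total ≈ 303 kJ

T_H = 728 °C → 728 + 273.15 = 1001.15 K.
T_C = 102 °F → (102 − 32) × 5/9 = 38.89 °C = 312.04 K.
Two reversible stages in series are equivalent to a single Carnot engine between T_H and T_C, so η_total = 1 − T_C/T_H = 1 − 312.04/1001.15 = 0.6883.
W_total = η_total · Q_H = 0.6883 × 440 = 303 kJ.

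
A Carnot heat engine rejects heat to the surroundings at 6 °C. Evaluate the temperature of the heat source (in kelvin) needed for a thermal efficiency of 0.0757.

T_C = 6 °C → 6 + 273.15 = 279.15 K.
From η = 1 − T_C/T_H, solving for T_H gives T_H = T_C/(1 − η) = 279.15/(1 − 0.0757) = 302 K.

T_H ≈ 302 K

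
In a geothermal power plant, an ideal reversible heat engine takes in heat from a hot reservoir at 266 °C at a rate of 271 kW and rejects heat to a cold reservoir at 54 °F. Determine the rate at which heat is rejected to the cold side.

T_H = 266 °C → 266 + 273.15 = 539.15 K.
T_C = 54 °F → (54 − 32) × 5/9 = 12.22 °C = 285.37 K.
For a reversible engine, η = 1 − T_C/T_H = 1 − 285.37/539.15 = 0.4707.
For a reversible cycle Q_C/Q_H = T_C/T_H, so Q_C = 271 × 285.37/539.15 = 143 kW.

Q̇_C ≈ 143 kW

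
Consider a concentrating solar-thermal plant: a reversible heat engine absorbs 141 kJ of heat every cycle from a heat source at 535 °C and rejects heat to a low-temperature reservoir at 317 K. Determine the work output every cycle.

W ≈ 85.7 kJ

T_H = 535 °C → 535 + 273.15 = 808.15 K.
For a reversible engine, η = 1 − T_C/T_H = 1 − 317.00/808.15 = 0.6077.
W = η·Q_H = 0.6077 × 141 = 85.7 kJ.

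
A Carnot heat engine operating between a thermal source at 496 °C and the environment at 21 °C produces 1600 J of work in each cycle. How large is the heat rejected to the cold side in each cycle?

Q_C ≈ 990.8 J

T_H = 496 °C → 496 + 273.15 = 769.15 K.
T_C = 21 °C → 21 + 273.15 = 294.15 K.
The Carnot efficiency is η = 1 − T_C/T_H = 1 − 294.15/769.15 = 0.6176.
Since Q_C/Q_H = T_C/T_H and Q_H = W/η, Q_C = W·T_C/(T_H − T_C) = 1600 × 294.15/475.00 = 990.8 J.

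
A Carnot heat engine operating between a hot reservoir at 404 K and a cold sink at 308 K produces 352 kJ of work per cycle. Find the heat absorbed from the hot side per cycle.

The Carnot efficiency is η = 1 − T_C/T_H = 1 − 308.00/404.00 = 0.2376.
Q_H = W/η = 352/0.2376 = 1480 kJ.

Q_H ≈ 1480 kJ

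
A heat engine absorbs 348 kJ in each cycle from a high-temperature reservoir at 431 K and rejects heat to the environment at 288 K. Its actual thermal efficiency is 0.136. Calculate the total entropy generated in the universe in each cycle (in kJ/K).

W = η·Q_H = 0.136 × 348 = 47.33 kJ, so Q_C = Q_H − W = 300.7 kJ.
Reservoir entropy changes: ΔS_H = −Q_H/T_H = −348/431.00 = -0.8074 kJ/K and ΔS_C = +Q_C/T_C = 300.7/288.00 = 1.044 kJ/K.
ΔS_univ = −Q_H/T_H + Q_C/T_C = 0.2366 kJ/K (> 0, since η = 0.136 < η_Carnot = 0.332).

ΔS_univ ≈ 0.2366 kJ/K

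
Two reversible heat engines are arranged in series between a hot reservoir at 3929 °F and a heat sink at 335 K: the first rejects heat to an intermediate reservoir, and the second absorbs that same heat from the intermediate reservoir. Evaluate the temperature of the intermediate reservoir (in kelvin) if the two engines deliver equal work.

T_m ≈ 1390 K

T_H = 3929 °F → (3929 − 32) × 5/9 = 2165.00 °C = 2438.15 K.
For reversible stages Q_m = Q_H·(T_m/T_H). Setting W₁ = Q_H(1 − T_m/T_H) equal to W₂ = Q_m(1 − T_C/T_m) = Q_H·(T_m − T_C)/T_H gives T_H − T_m = T_m − T_C, so T_m = (T_H + T_C)/2 = (2438.15 + 335.00)/2 = 1390 K.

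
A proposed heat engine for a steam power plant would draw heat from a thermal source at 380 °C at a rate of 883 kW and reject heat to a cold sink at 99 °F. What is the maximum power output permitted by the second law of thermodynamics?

T_H = 380 °C → 380 + 273.15 = 653.15 K.
T_C = 99 °F → (99 − 32) × 5/9 = 37.22 °C = 310.37 K.
No engine can exceed the Carnot limit: η_max = 1 − T_C/T_H = 1 − 310.37/653.15 = 0.5248.
W_max = η_max · Q_H = 0.5248 × 883 = 463 kW.

Ẇ_max ≈ 463 kW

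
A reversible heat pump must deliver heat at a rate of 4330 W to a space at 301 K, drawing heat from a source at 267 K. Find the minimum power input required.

Ẇ_in ≈ 489 W

The Carnot heat-pump COP is COP_HP = T_H/(T_H − T_C) = 301.00/34.00 = 8.8529.
W = Q_H/COP_HP = 4330/8.8529 = 489 W.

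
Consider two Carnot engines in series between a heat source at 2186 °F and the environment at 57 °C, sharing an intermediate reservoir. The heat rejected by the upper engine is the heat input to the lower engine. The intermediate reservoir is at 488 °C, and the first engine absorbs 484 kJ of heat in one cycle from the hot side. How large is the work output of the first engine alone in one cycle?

W₁ ≈ 233 kJ

T_H = 2186 °F → (2186 − 32) × 5/9 = 1196.67 °C = 1469.82 K.
T_C = 57 °C → 57 + 273.15 = 330.15 K.
T_m = 488 °C → 488 + 273.15 = 761.15 K.
First-stage efficiency η₁ = 1 − T_m/T_H = 1 − 761.15/1469.82 = 0.4821.
W₁ = η₁·Q_H = 0.4821 × 484 = 233 kJ.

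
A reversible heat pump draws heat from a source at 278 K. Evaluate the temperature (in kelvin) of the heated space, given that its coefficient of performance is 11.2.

T_H ≈ 305 K

COP_HP = T_H/(T_H − T_C) ⇒ T_H = T_C·COP_HP/(COP_HP − 1) = 278.00 × 11.2/(11.2 − 1) = 305 K.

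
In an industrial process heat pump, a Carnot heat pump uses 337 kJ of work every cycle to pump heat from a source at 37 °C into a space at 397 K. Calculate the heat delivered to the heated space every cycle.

T_C = 37 °C → 37 + 273.15 = 310.15 K.
The Carnot heat-pump COP is COP_HP = T_H/(T_H − T_C) = 397.00/86.85 = 4.5711.
Q_H = COP_HP · W = 4.5711 × 337 = 1540 kJ.

Q_H ≈ 1540 kJ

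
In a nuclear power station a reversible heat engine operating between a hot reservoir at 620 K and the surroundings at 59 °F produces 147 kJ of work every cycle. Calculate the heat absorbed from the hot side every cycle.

Q_H ≈ 275 kJ

T_C = 59 °F → (59 − 32) × 5/9 = 15.00 °C = 288.15 K.
η_rev = 1 − T_C/T_H = 1 − 288.15/620.00 = 0.5352.
Q_H = W/η = 147/0.5352 = 275 kJ.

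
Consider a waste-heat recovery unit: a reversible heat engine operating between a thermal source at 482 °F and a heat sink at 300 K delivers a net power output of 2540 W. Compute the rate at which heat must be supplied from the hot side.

Q̇_H ≈ 5950 W

T_H = 482 °F → (482 − 32) × 5/9 = 250.00 °C = 523.15 K.
The Carnot efficiency is η = 1 − T_C/T_H = 1 − 300.00/523.15 = 0.4266.
Q_H = W/η = 2540/0.4266 = 5950 W.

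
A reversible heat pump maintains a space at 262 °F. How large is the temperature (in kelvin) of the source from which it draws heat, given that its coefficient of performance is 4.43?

T_H = 262 °F → (262 − 32) × 5/9 = 127.78 °C = 400.93 K.
COP_HP = T_H/(T_H − T_C) ⇒ T_C = T_H·(COP_HP − 1)/COP_HP = 400.93 × (4.43 − 1)/4.43 = 310 K.

T_C ≈ 310 K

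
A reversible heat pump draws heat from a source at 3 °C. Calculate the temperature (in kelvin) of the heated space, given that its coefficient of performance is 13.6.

T_H ≈ 298 K

T_C = 3 °C → 3 + 273.15 = 276.15 K.
COP_HP = T_H/(T_H − T_C) ⇒ T_H = T_C·COP_HP/(COP_HP − 1) = 276.15 × 13.6/(13.6 − 1) = 298 K.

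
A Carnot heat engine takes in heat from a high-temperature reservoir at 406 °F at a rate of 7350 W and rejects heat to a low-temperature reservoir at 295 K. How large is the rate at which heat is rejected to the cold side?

Q̇_C ≈ 4510 W

T_H = 406 °F → (406 − 32) × 5/9 = 207.78 °C = 480.93 K.
η_rev = 1 − T_C/T_H = 1 − 295.00/480.93 = 0.3866.
For a reversible cycle Q_C/Q_H = T_C/T_H, so Q_C = 7350 × 295.00/480.93 = 4510 W.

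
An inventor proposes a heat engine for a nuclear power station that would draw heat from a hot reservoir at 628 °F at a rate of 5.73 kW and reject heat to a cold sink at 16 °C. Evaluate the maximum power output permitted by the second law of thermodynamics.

T_H = 628 °F → (628 − 32) × 5/9 = 331.11 °C = 604.26 K.
T_C = 16 °C → 16 + 273.15 = 289.15 K.
The upper bound on efficiency is η_max = 1 − T_C/T_H = 1 − 289.15/604.26 = 0.5215.
W_max = η_max · Q_H = 0.5215 × 5.73 = 2.988 kW.

Ẇ_max ≈ 2.988 kW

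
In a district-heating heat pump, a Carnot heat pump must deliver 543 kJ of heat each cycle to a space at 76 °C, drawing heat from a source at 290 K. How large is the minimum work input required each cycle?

W_in ≈ 91.99 kJ

T_H = 76 °C → 76 + 273.15 = 349.15 K.
The Carnot heat-pump COP is COP_HP = T_H/(T_H − T_C) = 349.15/59.15 = 5.9028.
W = Q_H/COP_HP = 543/5.9028 = 91.99 kJ.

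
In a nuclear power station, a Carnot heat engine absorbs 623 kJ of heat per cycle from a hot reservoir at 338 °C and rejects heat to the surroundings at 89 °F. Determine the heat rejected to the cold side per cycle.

T_H = 338 °C → 338 + 273.15 = 611.15 K.
T_C = 89 °F → (89 − 32) × 5/9 = 31.67 °C = 304.82 K.
For a reversible engine, η = 1 − T_C/T_H = 1 − 304.82/611.15 = 0.5012.
For a reversible cycle Q_C/Q_H = T_C/T_H, so Q_C = 623 × 304.82/611.15 = 311 kJ.

Q_C ≈ 311 kJ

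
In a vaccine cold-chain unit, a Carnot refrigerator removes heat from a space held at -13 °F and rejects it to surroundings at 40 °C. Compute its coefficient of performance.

COP_R ≈ 3.818

T_H = 40 °C → 40 + 273.15 = 313.15 K.
T_C = -13 °F → (-13 − 32) × 5/9 = -25.00 °C = 248.15 K.
COP_R = T_C/(T_H − T_C) = 248.15/(313.15 − 248.15) = 3.818.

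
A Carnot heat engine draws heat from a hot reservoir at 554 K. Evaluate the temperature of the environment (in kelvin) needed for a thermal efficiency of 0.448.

T_C ≈ 306 K

From η = 1 − T_C/T_H, T_C = T_H·(1 − η) = 554.00 × (1 − 0.448) = 306 K.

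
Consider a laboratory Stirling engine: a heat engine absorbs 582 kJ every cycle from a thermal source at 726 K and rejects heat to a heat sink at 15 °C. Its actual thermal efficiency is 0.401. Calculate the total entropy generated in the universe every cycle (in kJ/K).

T_C = 15 °C → 15 + 273.15 = 288.15 K.
W = η·Q_H = 0.401 × 582 = 233.4 kJ, so Q_C = Q_H − W = 348.6 kJ.
Reservoir entropy changes: ΔS_H = −Q_H/T_H = −582/726.00 = -0.8017 kJ/K and ΔS_C = +Q_C/T_C = 348.6/288.15 = 1.210 kJ/K.
ΔS_univ = −Q_H/T_H + Q_C/T_C = 0.408 kJ/K (> 0, since η = 0.401 < η_Carnot = 0.603).

ΔS_univ ≈ 0.408 kJ/K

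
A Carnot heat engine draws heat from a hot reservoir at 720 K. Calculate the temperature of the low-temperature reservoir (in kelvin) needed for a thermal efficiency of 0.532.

T_C ≈ 337 K

From η = 1 − T_C/T_H, T_C = T_H·(1 − η) = 720.00 × (1 − 0.532) = 337 K.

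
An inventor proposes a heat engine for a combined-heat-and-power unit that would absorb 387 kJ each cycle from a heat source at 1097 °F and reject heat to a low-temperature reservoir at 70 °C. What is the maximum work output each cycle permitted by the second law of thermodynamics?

T_H = 1097 °F → (1097 − 32) × 5/9 = 591.67 °C = 864.82 K.
T_C = 70 °C → 70 + 273.15 = 343.15 K.
The upper bound on efficiency is η_max = 1 − T_C/T_H = 1 − 343.15/864.82 = 0.6032.
W_max = η_max · Q_H = 0.6032 × 387 = 233.4 kJ.

W_max ≈ 233.4 kJ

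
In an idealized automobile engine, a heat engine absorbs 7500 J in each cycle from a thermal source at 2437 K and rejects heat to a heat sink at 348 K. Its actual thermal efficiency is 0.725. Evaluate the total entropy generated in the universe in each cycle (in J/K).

ΔS_univ ≈ 2.85 J/K

W = η·Q_H = 0.725 × 7500 = 5438 J, so Q_C = Q_H − W = 2062 J.
The hot reservoir loses entropy Q_H/T_H = 7500/2437.00 = 3.078 J/K; the cold reservoir gains Q_C/T_C = 2062/348.00 = 5.927 J/K.
ΔS_univ = −Q_H/T_H + Q_C/T_C = 2.85 J/K (> 0, since η = 0.725 < η_Carnot = 0.857).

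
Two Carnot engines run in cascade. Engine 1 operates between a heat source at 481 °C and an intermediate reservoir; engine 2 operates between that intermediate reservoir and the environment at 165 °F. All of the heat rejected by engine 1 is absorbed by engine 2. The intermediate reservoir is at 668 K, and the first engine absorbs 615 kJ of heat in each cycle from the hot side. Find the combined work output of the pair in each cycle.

T_H = 481 °C → 481 + 273.15 = 754.15 K.
T_C = 165 °F → (165 − 32) × 5/9 = 73.89 °C = 347.04 K.
Two reversible stages in series are equivalent to a single Carnot engine between T_H and T_C, so η_total = 1 − T_C/T_H = 1 − 347.04/754.15 = 0.5398.
W_total = η_total · Q_H = 0.5398 × 615 = 332 kJ.

W_total ≈ 332 kJ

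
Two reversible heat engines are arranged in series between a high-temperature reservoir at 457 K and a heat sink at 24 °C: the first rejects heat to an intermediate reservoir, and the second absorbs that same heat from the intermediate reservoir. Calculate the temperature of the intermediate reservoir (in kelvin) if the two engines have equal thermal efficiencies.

T_C = 24 °C → 24 + 273.15 = 297.15 K.
Equal efficiencies require 1 − T_m/T_H = 1 − T_C/T_m, i.e. T_m/T_H = T_C/T_m, so T_m = √(T_H·T_C) = √(457.00 × 297.15) = 369 K.

T_m ≈ 369 K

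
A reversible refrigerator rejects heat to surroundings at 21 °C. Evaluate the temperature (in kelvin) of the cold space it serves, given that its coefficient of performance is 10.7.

T_C ≈ 269 K

T_H = 21 °C → 21 + 273.15 = 294.15 K.
COP_R = T_C/(T_H − T_C) ⇒ T_C = T_H·COP_R/(1 + COP_R) = 294.15 × 10.7/(1 + 10.7) = 269 K.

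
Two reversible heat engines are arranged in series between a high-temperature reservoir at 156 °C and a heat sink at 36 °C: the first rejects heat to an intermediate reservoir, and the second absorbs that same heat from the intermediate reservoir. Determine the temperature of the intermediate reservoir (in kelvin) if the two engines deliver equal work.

T_m ≈ 369 K

T_H = 156 °C → 156 + 273.15 = 429.15 K.
T_C = 36 °C → 36 + 273.15 = 309.15 K.
For reversible stages Q_m = Q_H·(T_m/T_H). Setting W₁ = Q_H(1 − T_m/T_H) equal to W₂ = Q_m(1 − T_C/T_m) = Q_H·(T_m − T_C)/T_H gives T_H − T_m = T_m − T_C, so T_m = (T_H + T_C)/2 = (429.15 + 309.15)/2 = 369 K.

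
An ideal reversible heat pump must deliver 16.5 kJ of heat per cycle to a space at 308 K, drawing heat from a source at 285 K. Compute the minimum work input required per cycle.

COP_HP = T_H/(T_H − T_C) = 308.00/23.00 = 13.3913.
W = Q_H/COP_HP = 16.5/13.3913 = 1.23 kJ.

W_in ≈ 1.23 kJ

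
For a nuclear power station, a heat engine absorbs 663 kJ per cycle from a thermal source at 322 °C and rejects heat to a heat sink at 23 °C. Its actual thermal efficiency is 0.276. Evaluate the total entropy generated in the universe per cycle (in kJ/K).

ΔS_univ ≈ 0.507 kJ/K

T_H = 322 °C → 322 + 273.15 = 595.15 K.
T_C = 23 °C → 23 + 273.15 = 296.15 K.
W = η·Q_H = 0.276 × 663 = 183.0 kJ, so Q_C = Q_H − W = 480.0 kJ.
Entropy balance on the reservoirs: −Q_H/T_H = -1.114 kJ/K, +Q_C/T_C = 1.621 kJ/K.
ΔS_univ = −Q_H/T_H + Q_C/T_C = 0.507 kJ/K (> 0, since η = 0.276 < η_Carnot = 0.502).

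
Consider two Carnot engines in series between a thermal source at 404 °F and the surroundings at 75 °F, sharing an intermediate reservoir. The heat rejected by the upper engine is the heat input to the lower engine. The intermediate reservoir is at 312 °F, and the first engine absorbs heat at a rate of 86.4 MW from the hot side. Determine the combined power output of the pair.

T_H = 404 °F → (404 − 32) × 5/9 = 206.67 °C = 479.82 K.
T_C = 75 °F → (75 − 32) × 5/9 = 23.89 °C = 297.04 K.
Two reversible stages in series are equivalent to a single Carnot engine between T_H and T_C, so η_total = 1 − T_C/T_H = 1 − 297.04/479.82 = 0.3809.
W_total = η_total · Q_H = 0.3809 × 86.4 = 32.9 MW.

Ẇ_total ≈ 32.9 MW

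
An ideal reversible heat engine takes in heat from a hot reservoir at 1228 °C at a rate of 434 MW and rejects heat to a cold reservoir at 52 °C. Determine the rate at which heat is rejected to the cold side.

Q̇_C ≈ 94.0 MW

T_H = 1228 °C → 1228 + 273.15 = 1501.15 K.
T_C = 52 °C → 52 + 273.15 = 325.15 K.
The Carnot efficiency is η = 1 − T_C/T_H = 1 − 325.15/1501.15 = 0.7834.
For a reversible cycle Q_C/Q_H = T_C/T_H, so Q_C = 434 × 325.15/1501.15 = 94.0 MW.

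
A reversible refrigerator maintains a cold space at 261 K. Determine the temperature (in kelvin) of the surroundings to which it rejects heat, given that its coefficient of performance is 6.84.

COP_R = T_C/(T_H − T_C) ⇒ T_H = T_C·(1 + 1/COP_R) = 261.00 × (1 + 1/6.84) = 299 K.

T_H ≈ 299 K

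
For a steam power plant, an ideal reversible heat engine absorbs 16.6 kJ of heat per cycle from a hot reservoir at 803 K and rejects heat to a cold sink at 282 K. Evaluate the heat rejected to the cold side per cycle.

Q_C ≈ 5.83 kJ

The Carnot efficiency is η = 1 − T_C/T_H = 1 − 282.00/803.00 = 0.6488.
For a reversible cycle Q_C/Q_H = T_C/T_H, so Q_C = 16.6 × 282.00/803.00 = 5.83 kJ.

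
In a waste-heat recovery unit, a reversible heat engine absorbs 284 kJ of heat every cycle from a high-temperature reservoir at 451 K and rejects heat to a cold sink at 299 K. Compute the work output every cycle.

The Carnot efficiency is η = 1 − T_C/T_H = 1 − 299.00/451.00 = 0.3370.
W = η·Q_H = 0.3370 × 284 = 95.7 kJ.

W ≈ 95.7 kJ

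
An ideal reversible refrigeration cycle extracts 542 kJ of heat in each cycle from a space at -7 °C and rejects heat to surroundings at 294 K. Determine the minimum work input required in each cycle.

W_in ≈ 56.7 kJ

T_C = -7 °C → -7 + 273.15 = 266.15 K.
The reversible coefficient of performance is COP_R = T_C/(T_H − T_C) = 266.15/27.85 = 9.5566.
W = Q_C/COP_R = 542/9.5566 = 56.7 kJ.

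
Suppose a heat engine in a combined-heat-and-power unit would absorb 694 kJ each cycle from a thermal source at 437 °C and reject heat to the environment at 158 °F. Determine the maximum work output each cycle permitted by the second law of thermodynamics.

W_max ≈ 359 kJ

T_H = 437 °C → 437 + 273.15 = 710.15 K.
T_C = 158 °F → (158 − 32) × 5/9 = 70.00 °C = 343.15 K.
The upper bound on efficiency is η_max = 1 − T_C/T_H = 1 − 343.15/710.15 = 0.5168.
W_max = η_max · Q_H = 0.5168 × 694 = 359 kJ.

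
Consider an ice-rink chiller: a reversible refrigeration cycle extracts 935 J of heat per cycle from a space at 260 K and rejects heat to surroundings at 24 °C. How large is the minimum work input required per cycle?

T_H = 24 °C → 24 + 273.15 = 297.15 K.
COP_R = T_C/(T_H − T_C) = 260.00/37.15 = 6.9987.
W = Q_C/COP_R = 935/6.9987 = 133.6 J.

W_in ≈ 133.6 J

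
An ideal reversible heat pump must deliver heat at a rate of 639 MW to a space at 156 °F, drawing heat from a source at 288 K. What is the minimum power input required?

Ẇ_in ≈ 101 MW

T_H = 156 °F → (156 − 32) × 5/9 = 68.89 °C = 342.04 K.
The Carnot heat-pump COP is COP_HP = T_H/(T_H − T_C) = 342.04/54.04 = 6.3295.
W = Q_H/COP_HP = 639/6.3295 = 101 MW.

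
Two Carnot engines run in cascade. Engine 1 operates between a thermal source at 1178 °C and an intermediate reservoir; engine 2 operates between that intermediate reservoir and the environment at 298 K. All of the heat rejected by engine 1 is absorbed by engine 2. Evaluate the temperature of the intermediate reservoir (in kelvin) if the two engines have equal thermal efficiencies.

T_m ≈ 658 K

T_H = 1178 °C → 1178 + 273.15 = 1451.15 K.
Equal efficiencies require 1 − T_m/T_H = 1 − T_C/T_m, i.e. T_m/T_H = T_C/T_m, so T_m = √(T_H·T_C) = √(1451.15 × 298.00) = 658 K.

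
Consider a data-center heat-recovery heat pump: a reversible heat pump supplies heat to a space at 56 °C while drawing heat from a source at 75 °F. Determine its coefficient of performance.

COP_HP ≈ 10.25

T_H = 56 °C → 56 + 273.15 = 329.15 K.
T_C = 75 °F → (75 − 32) × 5/9 = 23.89 °C = 297.04 K.
Reversible heating COP: COP_HP = T_H/(T_H − T_C) = 329.15/(329.15 − 297.04) = 10.25.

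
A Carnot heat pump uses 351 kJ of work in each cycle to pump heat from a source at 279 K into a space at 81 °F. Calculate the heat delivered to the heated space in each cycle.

Q_H ≈ 4930 kJ

T_H = 81 °F → (81 − 32) × 5/9 = 27.22 °C = 300.37 K.
For a reversible heat pump, COP_HP = T_H/(T_H − T_C) = 300.37/21.37 = 14.0543.
Q_H = COP_HP · W = 14.0543 × 351 = 4930 kJ.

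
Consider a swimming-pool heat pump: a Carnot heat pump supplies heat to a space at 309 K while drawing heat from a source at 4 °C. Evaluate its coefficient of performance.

T_C = 4 °C → 4 + 273.15 = 277.15 K.
Reversible heating COP: COP_HP = T_H/(T_H − T_C) = 309.00/(309.00 − 277.15) = 9.702.

COP_HP ≈ 9.702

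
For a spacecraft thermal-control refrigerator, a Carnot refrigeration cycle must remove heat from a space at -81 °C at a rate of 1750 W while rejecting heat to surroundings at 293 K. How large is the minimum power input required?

Ẇ_in ≈ 918.5 W

T_C = -81 °C → -81 + 273.15 = 192.15 K.
Carnot COP: COP_R = T_C/(T_H − T_C) = 192.15/100.85 = 1.9053.
W = Q_C/COP_R = 1750/1.9053 = 918.5 W.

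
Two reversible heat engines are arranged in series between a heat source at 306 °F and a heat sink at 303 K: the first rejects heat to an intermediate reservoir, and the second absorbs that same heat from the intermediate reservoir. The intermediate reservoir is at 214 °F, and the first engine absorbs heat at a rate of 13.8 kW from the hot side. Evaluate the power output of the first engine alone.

T_H = 306 °F → (306 − 32) × 5/9 = 152.22 °C = 425.37 K.
T_m = 214 °F → (214 − 32) × 5/9 = 101.11 °C = 374.26 K.
First-stage efficiency η₁ = 1 − T_m/T_H = 1 − 374.26/425.37 = 0.1202.
W₁ = η₁·Q_H = 0.1202 × 13.8 = 1.66 kW.

Ẇ₁ ≈ 1.66 kW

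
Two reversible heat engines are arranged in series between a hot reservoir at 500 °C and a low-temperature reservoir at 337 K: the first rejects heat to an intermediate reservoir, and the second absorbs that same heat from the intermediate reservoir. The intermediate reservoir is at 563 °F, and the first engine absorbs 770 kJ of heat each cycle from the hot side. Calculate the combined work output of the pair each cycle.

T_H = 500 °C → 500 + 273.15 = 773.15 K.
Two reversible stages in series are equivalent to a single Carnot engine between T_H and T_C, so η_total = 1 − T_C/T_H = 1 − 337.00/773.15 = 0.5641.
W_total = η_total · Q_H = 0.5641 × 770 = 434 kJ.

W_total ≈ 434 kJ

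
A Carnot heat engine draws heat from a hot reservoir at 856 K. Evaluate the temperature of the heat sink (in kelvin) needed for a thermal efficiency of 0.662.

T_C ≈ 289 K

From η = 1 − T_C/T_H, T_C = T_H·(1 − η) = 856.00 × (1 − 0.662) = 289 K.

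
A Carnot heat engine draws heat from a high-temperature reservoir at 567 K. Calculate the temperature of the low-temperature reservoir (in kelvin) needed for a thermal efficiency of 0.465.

T_C ≈ 303.3 K

From η = 1 − T_C/T_H, T_C = T_H·(1 − η) = 567.00 × (1 − 0.465) = 303.3 K.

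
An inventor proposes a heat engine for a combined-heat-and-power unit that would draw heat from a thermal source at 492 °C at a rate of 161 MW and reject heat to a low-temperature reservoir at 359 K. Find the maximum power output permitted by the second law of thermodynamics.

T_H = 492 °C → 492 + 273.15 = 765.15 K.
The second-law ceiling is the Carnot efficiency, η_max = 1 − T_C/T_H = 1 − 359.00/765.15 = 0.5308.
W_max = η_max · Q_H = 0.5308 × 161 = 85.46 MW.

Ẇ_max ≈ 85.46 MW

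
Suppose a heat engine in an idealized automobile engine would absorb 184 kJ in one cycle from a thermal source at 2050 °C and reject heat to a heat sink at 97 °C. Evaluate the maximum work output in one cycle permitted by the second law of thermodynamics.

T_H = 2050 °C → 2050 + 273.15 = 2323.15 K.
T_C = 97 °C → 97 + 273.15 = 370.15 K.
By the Carnot theorem, η_max = 1 − T_C/T_H = 1 − 370.15/2323.15 = 0.8407.
W_max = η_max · Q_H = 0.8407 × 184 = 155 kJ.

W_max ≈ 155 kJ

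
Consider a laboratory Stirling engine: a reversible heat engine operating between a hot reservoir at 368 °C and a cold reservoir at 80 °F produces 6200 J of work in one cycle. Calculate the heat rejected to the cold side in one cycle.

T_H = 368 °C → 368 + 273.15 = 641.15 K.
T_C = 80 °F → (80 − 32) × 5/9 = 26.67 °C = 299.82 K.
Since the cycle is reversible, η = 1 − T_C/T_H = 1 − 299.82/641.15 = 0.5324.
Since Q_C/Q_H = T_C/T_H and Q_H = W/η, Q_C = W·T_C/(T_H − T_C) = 6200 × 299.82/341.33 = 5446 J.

Q_C ≈ 5446 J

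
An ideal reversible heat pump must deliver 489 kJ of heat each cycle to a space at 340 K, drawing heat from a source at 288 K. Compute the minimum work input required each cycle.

W_in ≈ 74.8 kJ

For a reversible heat pump, COP_HP = T_H/(T_H − T_C) = 340.00/52.00 = 6.5385.
W = Q_H/COP_HP = 489/6.5385 = 74.8 kJ.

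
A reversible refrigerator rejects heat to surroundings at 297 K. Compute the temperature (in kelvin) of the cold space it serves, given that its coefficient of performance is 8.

COP_R = T_C/(T_H − T_C) ⇒ T_C = T_H·COP_R/(1 + COP_R) = 297.00 × 8/(1 + 8) = 264 K.

T_C ≈ 264 K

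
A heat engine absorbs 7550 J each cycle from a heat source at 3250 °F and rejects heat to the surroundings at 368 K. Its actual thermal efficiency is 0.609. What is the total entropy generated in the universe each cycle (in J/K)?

ΔS_univ ≈ 4.358 J/K

T_H = 3250 °F → (3250 − 32) × 5/9 = 1787.78 °C = 2060.93 K.
W = η·Q_H = 0.609 × 7550 = 4598 J, so Q_C = Q_H − W = 2952 J.
Entropy balance on the reservoirs: −Q_H/T_H = -3.663 J/K, +Q_C/T_C = 8.022 J/K.
ΔS_univ = −Q_H/T_H + Q_C/T_C = 4.358 J/K (> 0, since η = 0.609 < η_Carnot = 0.821).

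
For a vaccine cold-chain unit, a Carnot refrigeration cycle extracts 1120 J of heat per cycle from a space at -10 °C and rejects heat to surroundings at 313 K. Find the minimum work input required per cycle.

T_C = -10 °C → -10 + 273.15 = 263.15 K.
For a reversible refrigerator, COP_R = T_C/(T_H − T_C) = 263.15/49.85 = 5.2788.
W = Q_C/COP_R = 1120/5.2788 = 212.2 J.

W_in ≈ 212.2 J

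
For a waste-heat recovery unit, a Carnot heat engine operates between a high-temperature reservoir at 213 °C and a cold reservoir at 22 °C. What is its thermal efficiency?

η ≈ 0.393

T_H = 213 °C → 213 + 273.15 = 486.15 K.
T_C = 22 °C → 22 + 273.15 = 295.15 K.
Since the cycle is reversible, η = 1 − T_C/T_H = 1 − 295.15/486.15 = 0.393.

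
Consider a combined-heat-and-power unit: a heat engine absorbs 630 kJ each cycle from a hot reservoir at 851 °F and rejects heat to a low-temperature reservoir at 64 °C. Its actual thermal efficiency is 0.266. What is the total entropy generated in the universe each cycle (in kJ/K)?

ΔS_univ ≈ 0.506 kJ/K

T_H = 851 °F → (851 − 32) × 5/9 = 455.00 °C = 728.15 K.
T_C = 64 °C → 64 + 273.15 = 337.15 K.
W = η·Q_H = 0.266 × 630 = 167.6 kJ, so Q_C = Q_H − W = 462.4 kJ.
The hot reservoir loses entropy Q_H/T_H = 630/728.15 = 0.8652 kJ/K; the cold reservoir gains Q_C/T_C = 462.4/337.15 = 1.372 kJ/K.
ΔS_univ = −Q_H/T_H + Q_C/T_C = 0.506 kJ/K (> 0, since η = 0.266 < η_Carnot = 0.537).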